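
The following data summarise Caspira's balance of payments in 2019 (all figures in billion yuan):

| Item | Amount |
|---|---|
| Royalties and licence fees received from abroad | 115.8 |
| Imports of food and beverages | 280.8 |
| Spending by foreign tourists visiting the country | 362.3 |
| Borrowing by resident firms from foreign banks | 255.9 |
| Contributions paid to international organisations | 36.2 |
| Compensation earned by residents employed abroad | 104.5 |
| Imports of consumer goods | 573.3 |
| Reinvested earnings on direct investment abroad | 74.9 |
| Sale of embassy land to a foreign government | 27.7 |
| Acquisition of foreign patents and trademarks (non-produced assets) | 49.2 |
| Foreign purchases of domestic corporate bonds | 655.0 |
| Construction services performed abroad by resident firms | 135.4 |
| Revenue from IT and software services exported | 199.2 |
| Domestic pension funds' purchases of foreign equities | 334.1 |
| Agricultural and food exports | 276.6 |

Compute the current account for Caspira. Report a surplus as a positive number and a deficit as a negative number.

Goods: 276.6 - 573.3 - 280.8 = -577.5
Services: 362.3 + 135.4 + 115.8 + 199.2 = 812.7
Primary income: 74.9 + 104.5 = 179.4
Secondary income: -36.2
Current account = (-577.5) + 812.7 + 179.4 + (-36.2) = 378.4
(Excluded from the current account — financial account: borrowing by resident firms from foreign banks 255.9, foreign purchases of domestic corporate bonds 655.0, domestic pension funds' purchases of foreign equities 334.1; capital account: sale of embassy land to a foreign government 27.7, acquisition of foreign patents and trademarks (non-produced assets) 49.2.)

378.4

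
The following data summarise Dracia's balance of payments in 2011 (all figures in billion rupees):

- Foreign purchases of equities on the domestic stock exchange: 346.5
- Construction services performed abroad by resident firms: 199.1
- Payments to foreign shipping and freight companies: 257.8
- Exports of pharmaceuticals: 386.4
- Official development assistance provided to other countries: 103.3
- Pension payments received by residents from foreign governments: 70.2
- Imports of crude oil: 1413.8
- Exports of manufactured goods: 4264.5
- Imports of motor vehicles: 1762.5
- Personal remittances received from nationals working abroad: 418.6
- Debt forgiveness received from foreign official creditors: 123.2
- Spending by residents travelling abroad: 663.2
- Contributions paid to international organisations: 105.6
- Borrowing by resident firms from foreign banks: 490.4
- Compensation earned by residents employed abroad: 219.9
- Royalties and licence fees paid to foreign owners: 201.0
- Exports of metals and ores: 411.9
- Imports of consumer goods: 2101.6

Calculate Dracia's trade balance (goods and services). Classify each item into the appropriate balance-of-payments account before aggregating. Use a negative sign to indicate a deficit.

Goods: 386.4 - 1413.8 + 4264.5 - 1762.5 + 411.9 - 2101.6 = -215.1
Services: 199.1 - 257.8 - 201.0 - 663.2 = -922.9
Trade balance = -215.1 + (-922.9) = -1138.0
(Excluded from the trade balance — financial account: foreign purchases of equities on the domestic stock exchange 346.5, borrowing by resident firms from foreign banks 490.4; secondary income: official development assistance provided to other countries 103.3, pension payments received by residents from foreign governments 70.2, personal remittances received from nationals working abroad 418.6, contributions paid to international organisations 105.6; capital account: debt forgiveness received from foreign official creditors 123.2; primary income: compensation earned by residents employed abroad 219.9.)

-1138.0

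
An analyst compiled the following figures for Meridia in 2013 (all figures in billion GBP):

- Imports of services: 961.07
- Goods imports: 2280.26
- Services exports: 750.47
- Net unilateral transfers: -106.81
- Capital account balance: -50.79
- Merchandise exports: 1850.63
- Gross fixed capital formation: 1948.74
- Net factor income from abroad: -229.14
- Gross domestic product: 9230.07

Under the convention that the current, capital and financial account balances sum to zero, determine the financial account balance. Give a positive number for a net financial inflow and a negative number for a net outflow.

Goods balance = 1850.63 - 2280.26 = -429.63
Services balance = 750.47 - 961.07 = -210.60
Trade balance (goods + services) = -429.63 + (-210.60) = -640.23
Net primary income = -229.14
Net secondary income = -106.81
Current account = -640.23 + (-229.14) + (-106.81) = -976.18
Financial account = -(-976.18 + (-50.79)) = 1026.97

1026.97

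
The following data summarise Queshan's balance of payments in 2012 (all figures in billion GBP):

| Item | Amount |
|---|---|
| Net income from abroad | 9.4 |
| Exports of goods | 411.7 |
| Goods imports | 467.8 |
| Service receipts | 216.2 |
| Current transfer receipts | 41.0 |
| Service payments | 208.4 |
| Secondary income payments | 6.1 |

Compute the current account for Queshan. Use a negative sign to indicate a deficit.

Goods balance = 411.7 - 467.8 = -56.1
Services balance = 216.2 - 208.4 = 7.8
Trade balance (goods + services) = -56.1 + 7.8 = -48.3
Net primary income = 9.4
Net secondary income = 41.0 - 6.1 = 34.9
Current account = -48.3 + 9.4 + 34.9 = -4.0

-4.0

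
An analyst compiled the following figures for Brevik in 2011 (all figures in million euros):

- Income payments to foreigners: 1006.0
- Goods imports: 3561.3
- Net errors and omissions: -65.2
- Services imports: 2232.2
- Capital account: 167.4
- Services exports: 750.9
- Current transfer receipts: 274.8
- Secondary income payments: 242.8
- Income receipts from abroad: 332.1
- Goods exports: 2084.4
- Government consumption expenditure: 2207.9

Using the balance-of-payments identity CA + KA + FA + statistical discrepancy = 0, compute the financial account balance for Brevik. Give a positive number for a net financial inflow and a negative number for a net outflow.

3497.9

Goods balance = 2084.4 - 3561.3 = -1476.9
Services balance = 750.9 - 2232.2 = -1481.3
Trade balance (goods + services) = -1476.9 + (-1481.3) = -2958.2
Net primary income = 332.1 - 1006.0 = -673.9
Net secondary income = 274.8 - 242.8 = 32.0
Current account = -2958.2 + (-673.9) + 32.0 = -3600.1
Financial account = -(-3600.1 + 167.4 + (-65.2)) = 3497.9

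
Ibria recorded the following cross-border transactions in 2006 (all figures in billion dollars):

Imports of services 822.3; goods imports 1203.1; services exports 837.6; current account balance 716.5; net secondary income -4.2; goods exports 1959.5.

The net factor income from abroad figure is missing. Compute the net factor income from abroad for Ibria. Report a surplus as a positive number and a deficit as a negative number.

-51.0

Current account = goods balance + services balance + net primary income + net secondary income
Sum of the known components = 767.5
Net factor income from abroad = CA - (known components) = 716.5 - 767.5 = -51.0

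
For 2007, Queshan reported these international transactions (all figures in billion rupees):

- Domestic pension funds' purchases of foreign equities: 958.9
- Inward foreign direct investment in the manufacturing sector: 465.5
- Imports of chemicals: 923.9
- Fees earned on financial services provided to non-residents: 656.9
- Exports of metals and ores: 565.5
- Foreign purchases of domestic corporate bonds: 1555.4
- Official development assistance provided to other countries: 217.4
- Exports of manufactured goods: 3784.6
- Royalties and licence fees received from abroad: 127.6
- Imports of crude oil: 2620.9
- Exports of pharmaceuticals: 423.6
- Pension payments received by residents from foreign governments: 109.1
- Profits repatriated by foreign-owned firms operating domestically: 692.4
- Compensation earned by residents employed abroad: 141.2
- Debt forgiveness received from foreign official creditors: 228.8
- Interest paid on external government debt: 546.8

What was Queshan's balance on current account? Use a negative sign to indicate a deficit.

807.1

Goods: 3784.6 + 423.6 + 565.5 - 923.9 - 2620.9 = 1228.9
Services: 656.9 + 127.6 = 784.5
Primary income: 141.2 - 546.8 - 692.4 = -1098.0
Secondary income: -217.4 + 109.1 = -108.3
Current account = 1228.9 + 784.5 + (-1098.0) + (-108.3) = 807.1
(Excluded from the current account — financial account: domestic pension funds' purchases of foreign equities 958.9, inward foreign direct investment in the manufacturing sector 465.5, foreign purchases of domestic corporate bonds 1555.4; capital account: debt forgiveness received from foreign official creditors 228.8.)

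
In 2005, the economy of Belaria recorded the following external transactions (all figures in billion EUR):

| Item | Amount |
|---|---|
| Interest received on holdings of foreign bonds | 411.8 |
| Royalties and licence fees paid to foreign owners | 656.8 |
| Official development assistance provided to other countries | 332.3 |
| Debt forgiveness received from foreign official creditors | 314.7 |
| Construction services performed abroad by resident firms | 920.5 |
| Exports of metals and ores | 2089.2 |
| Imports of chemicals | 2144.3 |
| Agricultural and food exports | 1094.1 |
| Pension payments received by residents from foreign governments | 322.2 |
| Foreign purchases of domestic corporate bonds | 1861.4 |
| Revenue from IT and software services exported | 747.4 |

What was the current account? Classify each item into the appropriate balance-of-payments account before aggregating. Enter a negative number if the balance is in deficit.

2451.8

Goods: -2144.3 + 2089.2 + 1094.1 = 1039.0
Services: -656.8 + 747.4 + 920.5 = 1011.1
Primary income: 411.8
Secondary income: -332.3 + 322.2 = -10.1
Current account = 1039.0 + 1011.1 + 411.8 + (-10.1) = 2451.8
(Excluded from the current account — capital account: debt forgiveness received from foreign official creditors 314.7; financial account: foreign purchases of domestic corporate bonds 1861.4.)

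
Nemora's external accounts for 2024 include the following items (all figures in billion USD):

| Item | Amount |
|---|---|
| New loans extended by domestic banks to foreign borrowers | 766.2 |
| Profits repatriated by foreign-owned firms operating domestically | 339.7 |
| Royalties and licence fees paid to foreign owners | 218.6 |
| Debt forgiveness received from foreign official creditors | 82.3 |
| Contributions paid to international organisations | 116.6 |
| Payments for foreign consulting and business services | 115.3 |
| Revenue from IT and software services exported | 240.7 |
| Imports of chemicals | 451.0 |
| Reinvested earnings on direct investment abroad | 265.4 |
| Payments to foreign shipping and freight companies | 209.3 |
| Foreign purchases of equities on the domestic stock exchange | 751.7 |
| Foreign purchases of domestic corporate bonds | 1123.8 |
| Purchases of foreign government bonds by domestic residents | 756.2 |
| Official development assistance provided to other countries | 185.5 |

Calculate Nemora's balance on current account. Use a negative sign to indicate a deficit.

-1129.9

Goods: -451.0
Services: 240.7 - 218.6 - 209.3 - 115.3 = -302.5
Primary income: -339.7 + 265.4 = -74.3
Secondary income: -185.5 - 116.6 = -302.1
Current account = (-451.0) + (-302.5) + (-74.3) + (-302.1) = -1129.9
(Excluded from the current account — financial account: new loans extended by domestic banks to foreign borrowers 766.2, foreign purchases of equities on the domestic stock exchange 751.7, foreign purchases of domestic corporate bonds 1123.8, purchases of foreign government bonds by domestic residents 756.2; capital account: debt forgiveness received from foreign official creditors 82.3.)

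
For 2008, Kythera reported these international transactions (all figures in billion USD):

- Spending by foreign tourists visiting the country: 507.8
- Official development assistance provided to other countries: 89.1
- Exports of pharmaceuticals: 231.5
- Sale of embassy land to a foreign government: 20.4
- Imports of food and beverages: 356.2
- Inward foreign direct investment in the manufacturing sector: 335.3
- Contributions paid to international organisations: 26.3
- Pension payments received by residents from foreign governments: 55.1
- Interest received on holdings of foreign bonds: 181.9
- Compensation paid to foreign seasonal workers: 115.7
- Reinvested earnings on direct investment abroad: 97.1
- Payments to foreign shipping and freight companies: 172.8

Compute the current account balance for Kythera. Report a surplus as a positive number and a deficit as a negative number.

313.3

Goods: -356.2 + 231.5 = -124.7
Services: -172.8 + 507.8 = 335.0
Primary income: 97.1 - 115.7 + 181.9 = 163.3
Secondary income: -89.1 + 55.1 - 26.3 = -60.3
Current account = (-124.7) + 335.0 + 163.3 + (-60.3) = 313.3
(Excluded from the current account — capital account: sale of embassy land to a foreign government 20.4; financial account: inward foreign direct investment in the manufacturing sector 335.3.)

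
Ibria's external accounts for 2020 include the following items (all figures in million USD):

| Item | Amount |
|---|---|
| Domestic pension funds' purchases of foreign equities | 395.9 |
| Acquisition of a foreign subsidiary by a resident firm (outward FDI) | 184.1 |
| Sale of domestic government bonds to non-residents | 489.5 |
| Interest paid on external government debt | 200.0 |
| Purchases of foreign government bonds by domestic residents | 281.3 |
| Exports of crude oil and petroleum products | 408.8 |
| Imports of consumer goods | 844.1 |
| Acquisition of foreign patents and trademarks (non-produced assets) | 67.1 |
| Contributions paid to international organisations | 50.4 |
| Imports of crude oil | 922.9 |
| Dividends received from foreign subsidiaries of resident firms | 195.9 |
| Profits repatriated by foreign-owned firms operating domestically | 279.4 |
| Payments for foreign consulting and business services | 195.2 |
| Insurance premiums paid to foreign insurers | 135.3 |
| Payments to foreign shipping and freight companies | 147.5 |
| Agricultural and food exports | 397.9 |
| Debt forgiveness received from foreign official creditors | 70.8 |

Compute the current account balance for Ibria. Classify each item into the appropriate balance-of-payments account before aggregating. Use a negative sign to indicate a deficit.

-1772.2

Goods: 408.8 - 844.1 + 397.9 - 922.9 = -960.3
Services: -135.3 - 195.2 - 147.5 = -478.0
Primary income: 195.9 - 279.4 - 200.0 = -283.5
Secondary income: -50.4
Current account = (-960.3) + (-478.0) + (-283.5) + (-50.4) = -1772.2
(Excluded from the current account — financial account: domestic pension funds' purchases of foreign equities 395.9, acquisition of a foreign subsidiary by a resident firm (outward FDI) 184.1, sale of domestic government bonds to non-residents 489.5, purchases of foreign government bonds by domestic residents 281.3; capital account: acquisition of foreign patents and trademarks (non-produced assets) 67.1, debt forgiveness received from foreign official creditors 70.8.)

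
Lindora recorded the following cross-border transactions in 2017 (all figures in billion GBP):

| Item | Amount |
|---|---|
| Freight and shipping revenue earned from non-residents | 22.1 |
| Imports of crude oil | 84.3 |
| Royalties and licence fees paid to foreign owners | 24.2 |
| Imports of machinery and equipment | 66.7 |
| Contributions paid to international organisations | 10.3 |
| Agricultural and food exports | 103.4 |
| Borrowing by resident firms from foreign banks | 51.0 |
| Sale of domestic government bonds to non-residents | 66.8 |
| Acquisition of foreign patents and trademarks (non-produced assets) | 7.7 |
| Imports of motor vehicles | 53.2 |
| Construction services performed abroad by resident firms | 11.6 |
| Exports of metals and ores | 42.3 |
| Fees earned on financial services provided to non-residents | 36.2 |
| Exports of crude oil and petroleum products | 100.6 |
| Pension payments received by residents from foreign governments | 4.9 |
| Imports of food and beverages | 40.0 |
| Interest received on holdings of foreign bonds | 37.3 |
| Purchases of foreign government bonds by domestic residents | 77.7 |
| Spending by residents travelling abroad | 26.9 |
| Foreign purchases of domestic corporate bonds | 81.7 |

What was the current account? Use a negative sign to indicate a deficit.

Goods: -40.0 + 103.4 - 53.2 + 42.3 + 100.6 - 84.3 - 66.7 = 2.1
Services: -24.2 - 26.9 + 22.1 + 11.6 + 36.2 = 18.8
Primary income: 37.3
Secondary income: -10.3 + 4.9 = -5.4
Current account = 2.1 + 18.8 + 37.3 + (-5.4) = 52.8
(Excluded from the current account — financial account: borrowing by resident firms from foreign banks 51.0, sale of domestic government bonds to non-residents 66.8, purchases of foreign government bonds by domestic residents 77.7, foreign purchases of domestic corporate bonds 81.7; capital account: acquisition of foreign patents and trademarks (non-produced assets) 7.7.)

52.8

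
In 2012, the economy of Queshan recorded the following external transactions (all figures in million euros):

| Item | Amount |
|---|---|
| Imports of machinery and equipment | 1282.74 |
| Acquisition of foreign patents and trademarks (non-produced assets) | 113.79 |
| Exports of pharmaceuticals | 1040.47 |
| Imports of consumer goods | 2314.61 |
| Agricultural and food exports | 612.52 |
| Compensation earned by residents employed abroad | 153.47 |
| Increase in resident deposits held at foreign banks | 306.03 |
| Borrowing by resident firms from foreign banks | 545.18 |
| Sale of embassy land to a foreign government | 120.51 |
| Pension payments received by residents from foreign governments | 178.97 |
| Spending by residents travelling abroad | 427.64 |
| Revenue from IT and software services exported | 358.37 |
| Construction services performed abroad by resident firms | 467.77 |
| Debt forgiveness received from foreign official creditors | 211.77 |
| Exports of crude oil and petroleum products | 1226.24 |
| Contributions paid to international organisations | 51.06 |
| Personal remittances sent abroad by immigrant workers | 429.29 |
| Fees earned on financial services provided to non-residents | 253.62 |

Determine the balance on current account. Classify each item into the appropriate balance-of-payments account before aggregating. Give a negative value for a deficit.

-213.91

Goods: 1040.47 - 1282.74 + 1226.24 - 2314.61 + 612.52 = -718.12
Services: 253.62 + 358.37 + 467.77 - 427.64 = 652.12
Primary income: 153.47
Secondary income: -51.06 + 178.97 - 429.29 = -301.38
Current account = (-718.12) + 652.12 + 153.47 + (-301.38) = -213.91
(Excluded from the current account — capital account: acquisition of foreign patents and trademarks (non-produced assets) 113.79, sale of embassy land to a foreign government 120.51, debt forgiveness received from foreign official creditors 211.77; financial account: increase in resident deposits held at foreign banks 306.03, borrowing by resident firms from foreign banks 545.18.)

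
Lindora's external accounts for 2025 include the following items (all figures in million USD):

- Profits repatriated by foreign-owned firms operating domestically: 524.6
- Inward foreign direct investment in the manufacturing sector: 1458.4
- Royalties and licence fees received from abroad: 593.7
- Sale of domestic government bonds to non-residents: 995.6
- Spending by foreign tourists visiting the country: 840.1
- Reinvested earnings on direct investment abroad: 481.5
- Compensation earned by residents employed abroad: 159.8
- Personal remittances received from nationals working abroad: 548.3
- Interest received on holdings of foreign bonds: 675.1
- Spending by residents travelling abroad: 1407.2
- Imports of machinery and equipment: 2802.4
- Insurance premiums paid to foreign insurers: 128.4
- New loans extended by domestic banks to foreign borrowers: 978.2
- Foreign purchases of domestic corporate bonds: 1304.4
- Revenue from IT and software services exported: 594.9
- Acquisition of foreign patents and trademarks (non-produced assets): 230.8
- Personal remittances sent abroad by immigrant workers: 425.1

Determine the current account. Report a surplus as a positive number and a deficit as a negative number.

-1394.3

Goods: -2802.4
Services: -1407.2 - 128.4 + 594.9 + 840.1 + 593.7 = 493.1
Primary income: 481.5 + 675.1 - 524.6 + 159.8 = 791.8
Secondary income: 548.3 - 425.1 = 123.2
Current account = (-2802.4) + 493.1 + 791.8 + 123.2 = -1394.3
(Excluded from the current account — financial account: inward foreign direct investment in the manufacturing sector 1458.4, sale of domestic government bonds to non-residents 995.6, new loans extended by domestic banks to foreign borrowers 978.2, foreign purchases of domestic corporate bonds 1304.4; capital account: acquisition of foreign patents and trademarks (non-produced assets) 230.8.)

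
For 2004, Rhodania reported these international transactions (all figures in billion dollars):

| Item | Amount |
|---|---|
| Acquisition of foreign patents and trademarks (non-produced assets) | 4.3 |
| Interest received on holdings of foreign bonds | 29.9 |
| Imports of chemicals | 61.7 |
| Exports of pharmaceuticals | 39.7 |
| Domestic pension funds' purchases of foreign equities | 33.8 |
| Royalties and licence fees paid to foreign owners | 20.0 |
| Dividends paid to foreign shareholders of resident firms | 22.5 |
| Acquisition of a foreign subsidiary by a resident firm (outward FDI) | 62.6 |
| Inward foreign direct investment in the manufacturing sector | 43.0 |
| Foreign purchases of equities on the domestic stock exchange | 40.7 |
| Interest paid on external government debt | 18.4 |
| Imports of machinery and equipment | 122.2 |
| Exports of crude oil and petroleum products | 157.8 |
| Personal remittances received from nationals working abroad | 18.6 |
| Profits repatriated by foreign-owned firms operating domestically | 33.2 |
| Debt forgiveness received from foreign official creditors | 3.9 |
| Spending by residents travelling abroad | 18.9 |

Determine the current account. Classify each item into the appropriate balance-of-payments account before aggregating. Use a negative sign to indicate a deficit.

-50.9

Goods: -122.2 - 61.7 + 39.7 + 157.8 = 13.6
Services: -20.0 - 18.9 = -38.9
Primary income: -33.2 + 29.9 - 18.4 - 22.5 = -44.2
Secondary income: 18.6
Current account = 13.6 + (-38.9) + (-44.2) + 18.6 = -50.9
(Excluded from the current account — capital account: acquisition of foreign patents and trademarks (non-produced assets) 4.3, debt forgiveness received from foreign official creditors 3.9; financial account: domestic pension funds' purchases of foreign equities 33.8, acquisition of a foreign subsidiary by a resident firm (outward FDI) 62.6, inward foreign direct investment in the manufacturing sector 43.0, foreign purchases of equities on the domestic stock exchange 40.7.)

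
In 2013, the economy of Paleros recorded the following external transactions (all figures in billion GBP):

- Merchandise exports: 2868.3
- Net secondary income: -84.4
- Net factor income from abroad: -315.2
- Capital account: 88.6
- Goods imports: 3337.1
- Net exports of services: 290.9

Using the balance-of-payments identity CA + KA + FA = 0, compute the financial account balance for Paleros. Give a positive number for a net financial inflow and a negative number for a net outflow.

Goods balance = 2868.3 - 3337.1 = -468.8
Services balance = 290.9
Trade balance (goods + services) = -468.8 + 290.9 = -177.9
Net primary income = -315.2
Net secondary income = -84.4
Current account = -177.9 + (-315.2) + (-84.4) = -577.5
Financial account = -(-577.5 + 88.6) = 488.9

488.9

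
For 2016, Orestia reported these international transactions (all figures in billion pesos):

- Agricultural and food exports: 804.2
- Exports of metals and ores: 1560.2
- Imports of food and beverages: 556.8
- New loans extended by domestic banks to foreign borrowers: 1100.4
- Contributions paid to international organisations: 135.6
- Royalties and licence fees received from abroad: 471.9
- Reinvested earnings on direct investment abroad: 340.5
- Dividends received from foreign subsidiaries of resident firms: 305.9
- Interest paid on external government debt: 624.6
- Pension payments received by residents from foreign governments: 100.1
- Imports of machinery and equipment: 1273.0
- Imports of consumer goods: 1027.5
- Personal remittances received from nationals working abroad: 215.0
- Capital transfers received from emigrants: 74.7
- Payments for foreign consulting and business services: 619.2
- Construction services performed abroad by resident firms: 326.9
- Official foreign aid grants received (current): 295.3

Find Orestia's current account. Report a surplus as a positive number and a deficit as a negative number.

Goods: -1027.5 - 1273.0 + 804.2 + 1560.2 - 556.8 = -492.9
Services: 471.9 + 326.9 - 619.2 = 179.6
Primary income: -624.6 + 305.9 + 340.5 = 21.8
Secondary income: 215.0 - 135.6 + 295.3 + 100.1 = 474.8
Current account = (-492.9) + 179.6 + 21.8 + 474.8 = 183.3
(Excluded from the current account — financial account: new loans extended by domestic banks to foreign borrowers 1100.4; capital account: capital transfers received from emigrants 74.7.)

183.3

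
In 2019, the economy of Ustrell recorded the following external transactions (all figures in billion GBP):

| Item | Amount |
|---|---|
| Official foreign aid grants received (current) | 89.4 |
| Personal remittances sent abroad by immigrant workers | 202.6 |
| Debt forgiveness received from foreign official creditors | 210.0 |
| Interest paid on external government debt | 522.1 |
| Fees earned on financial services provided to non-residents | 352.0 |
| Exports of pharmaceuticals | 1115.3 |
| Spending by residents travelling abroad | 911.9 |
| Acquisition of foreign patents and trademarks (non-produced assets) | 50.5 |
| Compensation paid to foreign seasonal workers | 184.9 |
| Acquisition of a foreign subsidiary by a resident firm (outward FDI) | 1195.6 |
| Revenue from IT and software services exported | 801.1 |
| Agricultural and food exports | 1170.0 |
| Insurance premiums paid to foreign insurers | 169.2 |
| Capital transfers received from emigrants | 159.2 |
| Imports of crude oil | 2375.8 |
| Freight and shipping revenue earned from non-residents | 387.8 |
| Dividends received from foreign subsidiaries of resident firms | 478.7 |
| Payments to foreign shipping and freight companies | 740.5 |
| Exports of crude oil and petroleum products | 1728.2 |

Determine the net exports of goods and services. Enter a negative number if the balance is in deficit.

Goods: -2375.8 + 1115.3 + 1170.0 + 1728.2 = 1637.7
Services: -911.9 - 169.2 + 387.8 + 801.1 - 740.5 + 352.0 = -280.7
Trade balance = 1637.7 + (-280.7) = 1357.0
(Excluded from the trade balance — secondary income: official foreign aid grants received (current) 89.4, personal remittances sent abroad by immigrant workers 202.6; capital account: debt forgiveness received from foreign official creditors 210.0, acquisition of foreign patents and trademarks (non-produced assets) 50.5, capital transfers received from emigrants 159.2; primary income: interest paid on external government debt 522.1, compensation paid to foreign seasonal workers 184.9, dividends received from foreign subsidiaries of resident firms 478.7; financial account: acquisition of a foreign subsidiary by a resident firm (outward FDI) 1195.6.)

1357.0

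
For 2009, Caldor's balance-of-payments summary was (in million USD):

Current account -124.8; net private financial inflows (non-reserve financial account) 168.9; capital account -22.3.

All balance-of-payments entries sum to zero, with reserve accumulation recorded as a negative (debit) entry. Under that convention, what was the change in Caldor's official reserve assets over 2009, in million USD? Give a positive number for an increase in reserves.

Official reserve transactions balance = -((-124.8) + (-22.3) + 168.9) = -21.8
An accumulation of reserves is recorded as a debit (negative entry), so the change in the stock of reserves is the negative of that balance.
Change in official reserves = -(-21.8) = 21.8

21.8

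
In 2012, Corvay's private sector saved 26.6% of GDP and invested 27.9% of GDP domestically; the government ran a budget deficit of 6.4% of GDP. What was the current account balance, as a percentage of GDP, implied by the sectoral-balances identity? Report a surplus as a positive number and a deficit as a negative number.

-7.7

By the sectoral-balances identity, CA = (S_private - I) + (T - G).
Private balance = 26.6 - 27.9 = -1.3
Government balance (T - G) = -6.4
CA = -1.3 + (-6.4) = -7.7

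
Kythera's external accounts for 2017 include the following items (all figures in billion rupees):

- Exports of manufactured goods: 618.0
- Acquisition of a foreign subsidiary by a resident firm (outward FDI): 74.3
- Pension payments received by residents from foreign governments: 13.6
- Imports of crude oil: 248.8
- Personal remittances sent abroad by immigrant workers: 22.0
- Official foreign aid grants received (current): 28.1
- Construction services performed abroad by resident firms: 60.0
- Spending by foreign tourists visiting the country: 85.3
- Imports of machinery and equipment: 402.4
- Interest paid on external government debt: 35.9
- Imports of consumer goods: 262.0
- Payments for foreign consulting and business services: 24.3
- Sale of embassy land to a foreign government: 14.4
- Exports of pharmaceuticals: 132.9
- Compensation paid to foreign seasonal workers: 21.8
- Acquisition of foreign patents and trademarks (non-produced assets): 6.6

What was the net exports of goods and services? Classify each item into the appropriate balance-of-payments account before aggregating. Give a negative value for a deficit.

Goods: 618.0 - 248.8 + 132.9 - 262.0 - 402.4 = -162.3
Services: 60.0 - 24.3 + 85.3 = 121.0
Trade balance = -162.3 + 121.0 = -41.3
(Excluded from the trade balance — financial account: acquisition of a foreign subsidiary by a resident firm (outward FDI) 74.3; secondary income: pension payments received by residents from foreign governments 13.6, personal remittances sent abroad by immigrant workers 22.0, official foreign aid grants received (current) 28.1; primary income: interest paid on external government debt 35.9, compensation paid to foreign seasonal workers 21.8; capital account: sale of embassy land to a foreign government 14.4, acquisition of foreign patents and trademarks (non-produced assets) 6.6.)

-41.3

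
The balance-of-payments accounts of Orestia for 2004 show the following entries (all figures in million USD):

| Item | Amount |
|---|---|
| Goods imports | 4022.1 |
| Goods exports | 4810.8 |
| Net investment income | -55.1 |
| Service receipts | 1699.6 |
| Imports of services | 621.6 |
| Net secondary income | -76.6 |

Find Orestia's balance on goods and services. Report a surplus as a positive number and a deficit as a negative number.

Goods balance = 4810.8 - 4022.1 = 788.7
Services balance = 1699.6 - 621.6 = 1078.0
Trade balance (goods + services) = 788.7 + 1078.0 = 1866.7

1866.7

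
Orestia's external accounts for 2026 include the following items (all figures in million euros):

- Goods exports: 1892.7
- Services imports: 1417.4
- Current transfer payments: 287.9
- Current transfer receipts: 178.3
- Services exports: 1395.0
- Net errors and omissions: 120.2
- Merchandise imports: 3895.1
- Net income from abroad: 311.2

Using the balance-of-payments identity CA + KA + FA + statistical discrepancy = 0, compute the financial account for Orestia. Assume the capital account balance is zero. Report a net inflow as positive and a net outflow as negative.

Goods balance = 1892.7 - 3895.1 = -2002.4
Services balance = 1395.0 - 1417.4 = -22.4
Trade balance (goods + services) = -2002.4 + (-22.4) = -2024.8
Net primary income = 311.2
Net secondary income = 178.3 - 287.9 = -109.6
Current account = -2024.8 + 311.2 + (-109.6) = -1823.2
Financial account = -(-1823.2 + 120.2) = 1703.0

1703.0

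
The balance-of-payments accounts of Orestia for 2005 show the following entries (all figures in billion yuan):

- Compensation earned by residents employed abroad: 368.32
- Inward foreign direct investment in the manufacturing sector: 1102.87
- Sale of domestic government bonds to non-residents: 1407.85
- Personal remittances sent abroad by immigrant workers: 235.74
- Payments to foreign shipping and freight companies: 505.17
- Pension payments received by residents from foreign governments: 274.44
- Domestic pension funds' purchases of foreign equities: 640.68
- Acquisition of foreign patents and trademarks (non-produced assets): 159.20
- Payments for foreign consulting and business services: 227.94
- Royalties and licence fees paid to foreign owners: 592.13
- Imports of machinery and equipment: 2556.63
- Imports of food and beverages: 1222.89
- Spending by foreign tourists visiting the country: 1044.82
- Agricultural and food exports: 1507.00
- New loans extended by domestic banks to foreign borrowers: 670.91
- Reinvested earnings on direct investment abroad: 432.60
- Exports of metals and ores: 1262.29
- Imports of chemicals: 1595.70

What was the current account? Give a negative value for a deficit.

Goods: -2556.63 - 1595.70 + 1507.00 - 1222.89 + 1262.29 = -2605.93
Services: -227.94 - 505.17 - 592.13 + 1044.82 = -280.42
Primary income: 432.60 + 368.32 = 800.92
Secondary income: 274.44 - 235.74 = 38.70
Current account = (-2605.93) + (-280.42) + 800.92 + 38.70 = -2046.73
(Excluded from the current account — financial account: inward foreign direct investment in the manufacturing sector 1102.87, sale of domestic government bonds to non-residents 1407.85, domestic pension funds' purchases of foreign equities 640.68, new loans extended by domestic banks to foreign borrowers 670.91; capital account: acquisition of foreign patents and trademarks (non-produced assets) 159.20.)

-2046.73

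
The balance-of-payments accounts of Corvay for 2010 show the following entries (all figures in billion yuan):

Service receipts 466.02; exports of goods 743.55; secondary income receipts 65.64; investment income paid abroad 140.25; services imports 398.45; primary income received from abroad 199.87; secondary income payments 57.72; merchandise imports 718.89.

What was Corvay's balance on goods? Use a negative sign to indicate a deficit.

24.66

Goods balance = 743.55 - 718.89 = 24.66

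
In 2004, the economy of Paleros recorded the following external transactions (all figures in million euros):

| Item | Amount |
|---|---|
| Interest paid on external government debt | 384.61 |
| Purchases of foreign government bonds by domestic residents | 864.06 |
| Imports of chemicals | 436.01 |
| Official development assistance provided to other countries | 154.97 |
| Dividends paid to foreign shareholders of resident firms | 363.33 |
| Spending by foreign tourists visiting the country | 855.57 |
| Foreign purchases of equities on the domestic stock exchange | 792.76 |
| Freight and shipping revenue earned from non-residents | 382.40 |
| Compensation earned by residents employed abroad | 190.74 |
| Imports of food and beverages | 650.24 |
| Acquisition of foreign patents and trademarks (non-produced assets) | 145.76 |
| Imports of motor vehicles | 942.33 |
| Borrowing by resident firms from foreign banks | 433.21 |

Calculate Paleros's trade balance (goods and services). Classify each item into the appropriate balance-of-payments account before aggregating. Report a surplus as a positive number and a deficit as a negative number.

-790.61

Goods: -436.01 - 942.33 - 650.24 = -2028.58
Services: 382.40 + 855.57 = 1237.97
Trade balance = -2028.58 + 1237.97 = -790.61
(Excluded from the trade balance — primary income: interest paid on external government debt 384.61, dividends paid to foreign shareholders of resident firms 363.33, compensation earned by residents employed abroad 190.74; financial account: purchases of foreign government bonds by domestic residents 864.06, foreign purchases of equities on the domestic stock exchange 792.76, borrowing by resident firms from foreign banks 433.21; secondary income: official development assistance provided to other countries 154.97; capital account: acquisition of foreign patents and trademarks (non-produced assets) 145.76.)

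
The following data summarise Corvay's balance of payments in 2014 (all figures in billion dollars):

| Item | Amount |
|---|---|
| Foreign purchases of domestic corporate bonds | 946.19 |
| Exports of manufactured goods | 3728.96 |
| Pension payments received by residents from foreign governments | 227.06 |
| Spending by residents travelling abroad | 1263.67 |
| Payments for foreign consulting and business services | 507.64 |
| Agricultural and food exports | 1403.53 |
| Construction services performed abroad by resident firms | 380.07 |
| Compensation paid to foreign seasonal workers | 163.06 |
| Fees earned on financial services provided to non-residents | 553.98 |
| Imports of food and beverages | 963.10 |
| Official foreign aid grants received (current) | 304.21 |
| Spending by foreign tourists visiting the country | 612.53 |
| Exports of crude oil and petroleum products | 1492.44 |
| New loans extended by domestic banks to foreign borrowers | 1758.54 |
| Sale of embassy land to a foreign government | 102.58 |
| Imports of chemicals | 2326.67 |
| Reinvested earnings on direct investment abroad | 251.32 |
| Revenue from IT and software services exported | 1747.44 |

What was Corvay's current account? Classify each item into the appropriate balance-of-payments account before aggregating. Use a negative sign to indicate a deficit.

Goods: 1492.44 - 963.10 + 1403.53 - 2326.67 + 3728.96 = 3335.16
Services: 380.07 + 612.53 - 1263.67 - 507.64 + 1747.44 + 553.98 = 1522.71
Primary income: -163.06 + 251.32 = 88.26
Secondary income: 227.06 + 304.21 = 531.27
Current account = 3335.16 + 1522.71 + 88.26 + 531.27 = 5477.40
(Excluded from the current account — financial account: foreign purchases of domestic corporate bonds 946.19, new loans extended by domestic banks to foreign borrowers 1758.54; capital account: sale of embassy land to a foreign government 102.58.)

5477.40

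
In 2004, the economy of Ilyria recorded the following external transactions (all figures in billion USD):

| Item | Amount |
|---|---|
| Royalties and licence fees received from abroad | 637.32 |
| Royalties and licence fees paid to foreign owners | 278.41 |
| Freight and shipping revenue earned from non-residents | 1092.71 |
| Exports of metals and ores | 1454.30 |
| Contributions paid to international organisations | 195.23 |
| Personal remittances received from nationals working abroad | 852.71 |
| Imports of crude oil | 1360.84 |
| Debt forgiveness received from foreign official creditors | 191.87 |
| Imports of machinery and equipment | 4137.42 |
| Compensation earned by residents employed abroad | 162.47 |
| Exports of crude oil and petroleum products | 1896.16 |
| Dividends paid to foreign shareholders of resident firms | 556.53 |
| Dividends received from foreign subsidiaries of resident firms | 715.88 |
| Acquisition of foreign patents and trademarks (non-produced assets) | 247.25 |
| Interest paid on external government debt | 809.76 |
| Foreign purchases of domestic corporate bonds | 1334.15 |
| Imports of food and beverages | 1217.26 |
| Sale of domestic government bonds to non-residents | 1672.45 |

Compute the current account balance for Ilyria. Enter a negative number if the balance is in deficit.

Goods: -1360.84 - 4137.42 - 1217.26 + 1896.16 + 1454.30 = -3365.06
Services: -278.41 + 1092.71 + 637.32 = 1451.62
Primary income: 715.88 - 809.76 - 556.53 + 162.47 = -487.94
Secondary income: -195.23 + 852.71 = 657.48
Current account = (-3365.06) + 1451.62 + (-487.94) + 657.48 = -1743.90
(Excluded from the current account — capital account: debt forgiveness received from foreign official creditors 191.87, acquisition of foreign patents and trademarks (non-produced assets) 247.25; financial account: foreign purchases of domestic corporate bonds 1334.15, sale of domestic government bonds to non-residents 1672.45.)

-1743.90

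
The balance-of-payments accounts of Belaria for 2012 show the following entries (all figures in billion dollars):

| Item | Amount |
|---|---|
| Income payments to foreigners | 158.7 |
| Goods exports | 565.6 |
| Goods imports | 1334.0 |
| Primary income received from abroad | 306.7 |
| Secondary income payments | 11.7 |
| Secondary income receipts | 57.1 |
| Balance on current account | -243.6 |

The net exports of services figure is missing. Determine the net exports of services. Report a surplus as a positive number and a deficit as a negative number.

Current account = goods balance + services balance + net primary income + net secondary income
Sum of the known components = -575.0
Net exports of services = CA - (known components) = -243.6 - (-575.0) = 331.4

331.4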